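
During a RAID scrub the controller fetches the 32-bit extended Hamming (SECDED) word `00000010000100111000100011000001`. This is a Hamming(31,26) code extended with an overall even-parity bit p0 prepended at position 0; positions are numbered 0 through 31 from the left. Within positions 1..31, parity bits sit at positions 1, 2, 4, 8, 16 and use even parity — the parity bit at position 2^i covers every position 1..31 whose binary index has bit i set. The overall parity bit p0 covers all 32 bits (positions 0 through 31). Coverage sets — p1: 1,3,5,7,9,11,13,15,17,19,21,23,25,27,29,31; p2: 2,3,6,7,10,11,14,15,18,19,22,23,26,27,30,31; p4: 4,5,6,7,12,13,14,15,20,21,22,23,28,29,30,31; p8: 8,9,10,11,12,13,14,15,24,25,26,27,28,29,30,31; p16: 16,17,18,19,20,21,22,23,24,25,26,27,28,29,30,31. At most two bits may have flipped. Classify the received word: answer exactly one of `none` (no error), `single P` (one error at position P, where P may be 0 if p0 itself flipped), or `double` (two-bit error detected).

s1: b1⊕b3⊕b5⊕b7⊕b9⊕b11⊕b13⊕b15⊕b17⊕b19⊕b21⊕b23⊕b25⊕b27⊕b29⊕b31 = 0⊕0⊕0⊕0⊕0⊕1⊕0⊕1⊕0⊕0⊕0⊕0⊕1⊕0⊕0⊕1 = 0
s2: b2⊕b3⊕b6⊕b7⊕b10⊕b11⊕b14⊕b15⊕b18⊕b19⊕b22⊕b23⊕b26⊕b27⊕b30⊕b31 = 0⊕0⊕1⊕0⊕0⊕1⊕1⊕1⊕0⊕0⊕0⊕0⊕0⊕0⊕0⊕1 = 1
s4: b4⊕b5⊕b6⊕b7⊕b12⊕b13⊕b14⊕b15⊕b20⊕b21⊕b22⊕b23⊕b28⊕b29⊕b30⊕b31 = 0⊕0⊕1⊕0⊕0⊕0⊕1⊕1⊕1⊕0⊕0⊕0⊕0⊕0⊕0⊕1 = 1
s8: b8⊕b9⊕b10⊕b11⊕b12⊕b13⊕b14⊕b15⊕b24⊕b25⊕b26⊕b27⊕b28⊕b29⊕b30⊕b31 = 0⊕0⊕0⊕1⊕0⊕0⊕1⊕1⊕1⊕1⊕0⊕0⊕0⊕0⊕0⊕1 = 0
s16: b16⊕b17⊕b18⊕b19⊕b20⊕b21⊕b22⊕b23⊕b24⊕b25⊕b26⊕b27⊕b28⊕b29⊕b30⊕b31 = 1⊕0⊕0⊕0⊕1⊕0⊕0⊕0⊕1⊕1⊕0⊕0⊕0⊕0⊕0⊕1 = 1
Syndrome (s16...s1) = 10110 → position 22.
Overall parity (XOR of all 32 bits, including p0): 0⊕0⊕0⊕0⊕0⊕0⊕1⊕0⊕0⊕0⊕0⊕1⊕0⊕0⊕1⊕1⊕1⊕0⊕0⊕0⊕1⊕0⊕0⊕0⊕1⊕1⊕0⊕0⊕0⊕0⊕0⊕1 = 1
Overall=1, syndrome position=22 → single-bit error at position 22.

single 22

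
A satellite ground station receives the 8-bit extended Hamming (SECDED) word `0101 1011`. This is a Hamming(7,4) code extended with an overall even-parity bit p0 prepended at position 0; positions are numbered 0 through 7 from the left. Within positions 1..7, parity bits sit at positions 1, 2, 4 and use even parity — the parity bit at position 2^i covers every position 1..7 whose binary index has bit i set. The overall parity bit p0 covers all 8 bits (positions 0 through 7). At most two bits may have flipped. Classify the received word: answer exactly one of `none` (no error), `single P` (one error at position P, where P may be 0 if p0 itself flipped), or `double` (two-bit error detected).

single 7

s1: b1⊕b3⊕b5⊕b7 = 1⊕1⊕0⊕1 = 1
s2: b2⊕b3⊕b6⊕b7 = 0⊕1⊕1⊕1 = 1
s4: b4⊕b5⊕b6⊕b7 = 1⊕0⊕1⊕1 = 1
Syndrome (s4...s1) = 111 → position 7.
Overall parity (XOR of all 8 bits, including p0): 0⊕1⊕0⊕1⊕1⊕0⊕1⊕1 = 1
Overall=1, syndrome position=7 → single-bit error at position 7.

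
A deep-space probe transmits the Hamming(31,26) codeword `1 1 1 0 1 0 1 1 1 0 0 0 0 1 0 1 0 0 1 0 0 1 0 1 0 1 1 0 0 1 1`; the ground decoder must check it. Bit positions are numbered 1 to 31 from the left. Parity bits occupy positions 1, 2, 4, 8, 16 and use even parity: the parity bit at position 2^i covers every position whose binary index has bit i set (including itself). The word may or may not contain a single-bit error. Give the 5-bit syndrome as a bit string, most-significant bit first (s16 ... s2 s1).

00000

s1: b1⊕b3⊕b5⊕b7⊕b9⊕b11⊕b13⊕b15⊕b17⊕b19⊕b21⊕b23⊕b25⊕b27⊕b29⊕b31 = 1⊕1⊕1⊕1⊕1⊕0⊕0⊕0⊕0⊕1⊕0⊕0⊕0⊕1⊕0⊕1 = 0
s2: b2⊕b3⊕b6⊕b7⊕b10⊕b11⊕b14⊕b15⊕b18⊕b19⊕b22⊕b23⊕b26⊕b27⊕b30⊕b31 = 1⊕1⊕0⊕1⊕0⊕0⊕1⊕0⊕0⊕1⊕1⊕0⊕1⊕1⊕1⊕1 = 0
s4: b4⊕b5⊕b6⊕b7⊕b12⊕b13⊕b14⊕b15⊕b20⊕b21⊕b22⊕b23⊕b28⊕b29⊕b30⊕b31 = 0⊕1⊕0⊕1⊕0⊕0⊕1⊕0⊕0⊕0⊕1⊕0⊕0⊕0⊕1⊕1 = 0
s8: b8⊕b9⊕b10⊕b11⊕b12⊕b13⊕b14⊕b15⊕b24⊕b25⊕b26⊕b27⊕b28⊕b29⊕b30⊕b31 = 1⊕1⊕0⊕0⊕0⊕0⊕1⊕0⊕1⊕0⊕1⊕1⊕0⊕0⊕1⊕1 = 0
s16: b16⊕b17⊕b18⊕b19⊕b20⊕b21⊕b22⊕b23⊕b24⊕b25⊕b26⊕b27⊕b28⊕b29⊕b30⊕b31 = 1⊕0⊕0⊕1⊕0⊕0⊕1⊕0⊕1⊕0⊕1⊕1⊕0⊕0⊕1⊕1 = 0
Syndrome (s16...s1) = 00000 → position 0 (no error).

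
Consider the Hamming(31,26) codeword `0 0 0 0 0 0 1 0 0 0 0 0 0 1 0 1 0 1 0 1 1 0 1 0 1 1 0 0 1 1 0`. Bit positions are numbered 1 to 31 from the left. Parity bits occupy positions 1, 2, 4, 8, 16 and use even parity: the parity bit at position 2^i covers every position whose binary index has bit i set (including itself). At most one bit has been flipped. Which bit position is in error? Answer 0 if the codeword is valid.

29

s1: b1⊕b3⊕b5⊕b7⊕b9⊕b11⊕b13⊕b15⊕b17⊕b19⊕b21⊕b23⊕b25⊕b27⊕b29⊕b31 = 0⊕0⊕0⊕1⊕0⊕0⊕0⊕0⊕0⊕0⊕1⊕1⊕1⊕0⊕1⊕0 = 1
s2: b2⊕b3⊕b6⊕b7⊕b10⊕b11⊕b14⊕b15⊕b18⊕b19⊕b22⊕b23⊕b26⊕b27⊕b30⊕b31 = 0⊕0⊕0⊕1⊕0⊕0⊕1⊕0⊕1⊕0⊕0⊕1⊕1⊕0⊕1⊕0 = 0
s4: b4⊕b5⊕b6⊕b7⊕b12⊕b13⊕b14⊕b15⊕b20⊕b21⊕b22⊕b23⊕b28⊕b29⊕b30⊕b31 = 0⊕0⊕0⊕1⊕0⊕0⊕1⊕0⊕1⊕1⊕0⊕1⊕0⊕1⊕1⊕0 = 1
s8: b8⊕b9⊕b10⊕b11⊕b12⊕b13⊕b14⊕b15⊕b24⊕b25⊕b26⊕b27⊕b28⊕b29⊕b30⊕b31 = 0⊕0⊕0⊕0⊕0⊕0⊕1⊕0⊕0⊕1⊕1⊕0⊕0⊕1⊕1⊕0 = 1
s16: b16⊕b17⊕b18⊕b19⊕b20⊕b21⊕b22⊕b23⊕b24⊕b25⊕b26⊕b27⊕b28⊕b29⊕b30⊕b31 = 1⊕0⊕1⊕0⊕1⊕1⊕0⊕1⊕0⊕1⊕1⊕0⊕0⊕1⊕1⊕0 = 1
Syndrome (s16...s1) = 11101 → position 29.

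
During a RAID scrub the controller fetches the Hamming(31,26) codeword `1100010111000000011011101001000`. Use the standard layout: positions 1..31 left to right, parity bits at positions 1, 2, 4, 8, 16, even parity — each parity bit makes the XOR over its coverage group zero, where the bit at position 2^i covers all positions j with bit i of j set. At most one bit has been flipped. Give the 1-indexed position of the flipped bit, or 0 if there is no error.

s1: b1⊕b3⊕b5⊕b7⊕b9⊕b11⊕b13⊕b15⊕b17⊕b19⊕b21⊕b23⊕b25⊕b27⊕b29⊕b31 = 1⊕0⊕0⊕0⊕1⊕0⊕0⊕0⊕0⊕1⊕1⊕1⊕1⊕0⊕0⊕0 = 0
s2: b2⊕b3⊕b6⊕b7⊕b10⊕b11⊕b14⊕b15⊕b18⊕b19⊕b22⊕b23⊕b26⊕b27⊕b30⊕b31 = 1⊕0⊕1⊕0⊕1⊕0⊕0⊕0⊕1⊕1⊕1⊕1⊕0⊕0⊕0⊕0 = 1
s4: b4⊕b5⊕b6⊕b7⊕b12⊕b13⊕b14⊕b15⊕b20⊕b21⊕b22⊕b23⊕b28⊕b29⊕b30⊕b31 = 0⊕0⊕1⊕0⊕0⊕0⊕0⊕0⊕0⊕1⊕1⊕1⊕1⊕0⊕0⊕0 = 1
s8: b8⊕b9⊕b10⊕b11⊕b12⊕b13⊕b14⊕b15⊕b24⊕b25⊕b26⊕b27⊕b28⊕b29⊕b30⊕b31 = 1⊕1⊕1⊕0⊕0⊕0⊕0⊕0⊕0⊕1⊕0⊕0⊕1⊕0⊕0⊕0 = 1
s16: b16⊕b17⊕b18⊕b19⊕b20⊕b21⊕b22⊕b23⊕b24⊕b25⊕b26⊕b27⊕b28⊕b29⊕b30⊕b31 = 0⊕0⊕1⊕1⊕0⊕1⊕1⊕1⊕0⊕1⊕0⊕0⊕1⊕0⊕0⊕0 = 1
Syndrome (s16...s1) = 11110 → position 30.

30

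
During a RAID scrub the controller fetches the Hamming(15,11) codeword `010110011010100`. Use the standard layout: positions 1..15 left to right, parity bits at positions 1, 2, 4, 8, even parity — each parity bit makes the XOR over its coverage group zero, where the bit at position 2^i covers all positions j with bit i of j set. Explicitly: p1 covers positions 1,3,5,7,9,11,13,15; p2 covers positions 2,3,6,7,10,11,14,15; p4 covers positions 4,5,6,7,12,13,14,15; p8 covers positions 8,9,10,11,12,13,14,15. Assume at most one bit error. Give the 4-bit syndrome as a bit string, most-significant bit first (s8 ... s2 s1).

s1: b1⊕b3⊕b5⊕b7⊕b9⊕b11⊕b13⊕b15 = 0⊕0⊕1⊕0⊕1⊕1⊕1⊕0 = 0
s2: b2⊕b3⊕b6⊕b7⊕b10⊕b11⊕b14⊕b15 = 1⊕0⊕0⊕0⊕0⊕1⊕0⊕0 = 0
s4: b4⊕b5⊕b6⊕b7⊕b12⊕b13⊕b14⊕b15 = 1⊕1⊕0⊕0⊕0⊕1⊕0⊕0 = 1
s8: b8⊕b9⊕b10⊕b11⊕b12⊕b13⊕b14⊕b15 = 1⊕1⊕0⊕1⊕0⊕1⊕0⊕0 = 0
Syndrome (s8...s1) = 0100 → position 4.

0100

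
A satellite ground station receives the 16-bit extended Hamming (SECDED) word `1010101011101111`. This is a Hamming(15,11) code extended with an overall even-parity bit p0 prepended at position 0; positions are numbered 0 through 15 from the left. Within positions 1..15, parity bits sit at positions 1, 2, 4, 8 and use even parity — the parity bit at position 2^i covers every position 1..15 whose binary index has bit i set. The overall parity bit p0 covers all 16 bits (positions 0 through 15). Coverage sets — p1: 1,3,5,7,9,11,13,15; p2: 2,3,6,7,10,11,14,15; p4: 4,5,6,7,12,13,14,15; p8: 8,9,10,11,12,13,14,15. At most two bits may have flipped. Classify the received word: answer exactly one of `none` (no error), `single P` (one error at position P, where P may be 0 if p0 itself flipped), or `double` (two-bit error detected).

s1: b1⊕b3⊕b5⊕b7⊕b9⊕b11⊕b13⊕b15 = 0⊕0⊕0⊕0⊕1⊕0⊕1⊕1 = 1
s2: b2⊕b3⊕b6⊕b7⊕b10⊕b11⊕b14⊕b15 = 1⊕0⊕1⊕0⊕1⊕0⊕1⊕1 = 1
s4: b4⊕b5⊕b6⊕b7⊕b12⊕b13⊕b14⊕b15 = 1⊕0⊕1⊕0⊕1⊕1⊕1⊕1 = 0
s8: b8⊕b9⊕b10⊕b11⊕b12⊕b13⊕b14⊕b15 = 1⊕1⊕1⊕0⊕1⊕1⊕1⊕1 = 1
Syndrome (s8...s1) = 1011 → position 11.
Overall parity (XOR of all 16 bits, including p0): 1⊕0⊕1⊕0⊕1⊕0⊕1⊕0⊕1⊕1⊕1⊕0⊕1⊕1⊕1⊕1 = 1
Overall=1, syndrome position=11 → single-bit error at position 11.

single 11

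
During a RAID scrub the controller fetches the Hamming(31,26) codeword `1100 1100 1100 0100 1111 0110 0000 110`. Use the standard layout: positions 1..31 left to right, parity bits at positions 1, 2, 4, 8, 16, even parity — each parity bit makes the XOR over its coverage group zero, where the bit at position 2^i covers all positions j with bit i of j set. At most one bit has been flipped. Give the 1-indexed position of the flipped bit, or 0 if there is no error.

s1: b1⊕b3⊕b5⊕b7⊕b9⊕b11⊕b13⊕b15⊕b17⊕b19⊕b21⊕b23⊕b25⊕b27⊕b29⊕b31 = 1⊕0⊕1⊕0⊕1⊕0⊕0⊕0⊕1⊕1⊕0⊕1⊕0⊕0⊕1⊕0 = 1
s2: b2⊕b3⊕b6⊕b7⊕b10⊕b11⊕b14⊕b15⊕b18⊕b19⊕b22⊕b23⊕b26⊕b27⊕b30⊕b31 = 1⊕0⊕1⊕0⊕1⊕0⊕1⊕0⊕1⊕1⊕1⊕1⊕0⊕0⊕1⊕0 = 1
s4: b4⊕b5⊕b6⊕b7⊕b12⊕b13⊕b14⊕b15⊕b20⊕b21⊕b22⊕b23⊕b28⊕b29⊕b30⊕b31 = 0⊕1⊕1⊕0⊕0⊕0⊕1⊕0⊕1⊕0⊕1⊕1⊕0⊕1⊕1⊕0 = 0
s8: b8⊕b9⊕b10⊕b11⊕b12⊕b13⊕b14⊕b15⊕b24⊕b25⊕b26⊕b27⊕b28⊕b29⊕b30⊕b31 = 0⊕1⊕1⊕0⊕0⊕0⊕1⊕0⊕0⊕0⊕0⊕0⊕0⊕1⊕1⊕0 = 1
s16: b16⊕b17⊕b18⊕b19⊕b20⊕b21⊕b22⊕b23⊕b24⊕b25⊕b26⊕b27⊕b28⊕b29⊕b30⊕b31 = 0⊕1⊕1⊕1⊕1⊕0⊕1⊕1⊕0⊕0⊕0⊕0⊕0⊕1⊕1⊕0 = 0
Syndrome (s16...s1) = 01011 → position 11.

11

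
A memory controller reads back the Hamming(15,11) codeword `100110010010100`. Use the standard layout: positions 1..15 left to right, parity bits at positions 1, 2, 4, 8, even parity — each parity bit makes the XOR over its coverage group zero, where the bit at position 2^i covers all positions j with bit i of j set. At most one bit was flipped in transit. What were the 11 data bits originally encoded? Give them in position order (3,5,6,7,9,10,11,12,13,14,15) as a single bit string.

01000010110

s1: b1⊕b3⊕b5⊕b7⊕b9⊕b11⊕b13⊕b15 = 1⊕0⊕1⊕0⊕0⊕1⊕1⊕0 = 0
s2: b2⊕b3⊕b6⊕b7⊕b10⊕b11⊕b14⊕b15 = 0⊕0⊕0⊕0⊕0⊕1⊕0⊕0 = 1
s4: b4⊕b5⊕b6⊕b7⊕b12⊕b13⊕b14⊕b15 = 1⊕1⊕0⊕0⊕0⊕1⊕0⊕0 = 1
s8: b8⊕b9⊕b10⊕b11⊕b12⊕b13⊕b14⊕b15 = 1⊕0⊕0⊕1⊕0⊕1⊕0⊕0 = 1
Syndrome (s8...s1) = 1110 → position 14.
Flip bit 14: corrected codeword = 100110010010110
Data bits at positions 3,5,6,7,9,10,11,12,13,14,15: 01000010110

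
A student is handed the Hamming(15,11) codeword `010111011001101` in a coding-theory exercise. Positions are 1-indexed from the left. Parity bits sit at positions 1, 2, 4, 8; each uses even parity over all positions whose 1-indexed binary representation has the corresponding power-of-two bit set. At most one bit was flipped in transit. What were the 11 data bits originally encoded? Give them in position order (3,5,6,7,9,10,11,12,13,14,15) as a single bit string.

01101101101

s1: b1⊕b3⊕b5⊕b7⊕b9⊕b11⊕b13⊕b15 = 0⊕0⊕1⊕0⊕1⊕0⊕1⊕1 = 0
s2: b2⊕b3⊕b6⊕b7⊕b10⊕b11⊕b14⊕b15 = 1⊕0⊕1⊕0⊕0⊕0⊕0⊕1 = 1
s4: b4⊕b5⊕b6⊕b7⊕b12⊕b13⊕b14⊕b15 = 1⊕1⊕1⊕0⊕1⊕1⊕0⊕1 = 0
s8: b8⊕b9⊕b10⊕b11⊕b12⊕b13⊕b14⊕b15 = 1⊕1⊕0⊕0⊕1⊕1⊕0⊕1 = 1
Syndrome (s8...s1) = 1010 → position 10.
Flip bit 10: corrected codeword = 010111011101101
Data bits at positions 3,5,6,7,9,10,11,12,13,14,15: 01101101101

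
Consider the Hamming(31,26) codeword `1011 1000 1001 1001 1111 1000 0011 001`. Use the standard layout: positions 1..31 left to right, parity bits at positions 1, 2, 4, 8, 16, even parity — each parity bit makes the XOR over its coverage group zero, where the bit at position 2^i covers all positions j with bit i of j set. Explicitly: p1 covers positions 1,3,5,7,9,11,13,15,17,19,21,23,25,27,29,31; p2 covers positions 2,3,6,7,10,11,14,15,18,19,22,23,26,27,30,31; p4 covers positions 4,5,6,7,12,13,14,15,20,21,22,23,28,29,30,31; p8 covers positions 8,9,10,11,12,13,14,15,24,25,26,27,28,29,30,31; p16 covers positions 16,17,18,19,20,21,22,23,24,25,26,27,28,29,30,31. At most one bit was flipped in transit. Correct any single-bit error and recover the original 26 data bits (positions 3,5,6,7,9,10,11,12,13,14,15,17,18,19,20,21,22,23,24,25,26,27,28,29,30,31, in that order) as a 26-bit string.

11001001100101110000011001

s1: b1⊕b3⊕b5⊕b7⊕b9⊕b11⊕b13⊕b15⊕b17⊕b19⊕b21⊕b23⊕b25⊕b27⊕b29⊕b31 = 1⊕1⊕1⊕0⊕1⊕0⊕1⊕0⊕1⊕1⊕1⊕0⊕0⊕1⊕0⊕1 = 0
s2: b2⊕b3⊕b6⊕b7⊕b10⊕b11⊕b14⊕b15⊕b18⊕b19⊕b22⊕b23⊕b26⊕b27⊕b30⊕b31 = 0⊕1⊕0⊕0⊕0⊕0⊕0⊕0⊕1⊕1⊕0⊕0⊕0⊕1⊕0⊕1 = 1
s4: b4⊕b5⊕b6⊕b7⊕b12⊕b13⊕b14⊕b15⊕b20⊕b21⊕b22⊕b23⊕b28⊕b29⊕b30⊕b31 = 1⊕1⊕0⊕0⊕1⊕1⊕0⊕0⊕1⊕1⊕0⊕0⊕1⊕0⊕0⊕1 = 0
s8: b8⊕b9⊕b10⊕b11⊕b12⊕b13⊕b14⊕b15⊕b24⊕b25⊕b26⊕b27⊕b28⊕b29⊕b30⊕b31 = 0⊕1⊕0⊕0⊕1⊕1⊕0⊕0⊕0⊕0⊕0⊕1⊕1⊕0⊕0⊕1 = 0
s16: b16⊕b17⊕b18⊕b19⊕b20⊕b21⊕b22⊕b23⊕b24⊕b25⊕b26⊕b27⊕b28⊕b29⊕b30⊕b31 = 1⊕1⊕1⊕1⊕1⊕1⊕0⊕0⊕0⊕0⊕0⊕1⊕1⊕0⊕0⊕1 = 1
Syndrome (s16...s1) = 10010 → position 18.
Flip bit 18: corrected codeword = 1011100010011001101110000011001
Data bits at positions 3,5,6,7,9,10,11,12,13,14,15,17,18,19,20,21,22,23,24,25,26,27,28,29,30,31: 11001001100101110000011001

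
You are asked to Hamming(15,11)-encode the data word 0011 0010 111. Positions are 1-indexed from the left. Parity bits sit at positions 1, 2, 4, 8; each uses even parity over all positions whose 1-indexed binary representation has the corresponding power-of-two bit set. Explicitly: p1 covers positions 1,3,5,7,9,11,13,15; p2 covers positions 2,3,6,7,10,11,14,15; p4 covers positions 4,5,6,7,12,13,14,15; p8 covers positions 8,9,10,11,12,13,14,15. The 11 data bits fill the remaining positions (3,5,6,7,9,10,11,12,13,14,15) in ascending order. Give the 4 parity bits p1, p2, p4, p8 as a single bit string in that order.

Place data bits at non-power-of-two positions: b3=0, b5=0, b6=1, b7=1, b9=0, b10=0, b11=1, b12=0, b13=1, b14=1, b15=1.
p1 = XOR of data positions {3,5,7,9,11,13,15} = 0⊕0⊕1⊕0⊕1⊕1⊕1 = 0
p2 = XOR of data positions {3,6,7,10,11,14,15} = 0⊕1⊕1⊕0⊕1⊕1⊕1 = 1
p4 = XOR of data positions {5,6,7,12,13,14,15} = 0⊕1⊕1⊕0⊕1⊕1⊕1 = 1
p8 = XOR of data positions {9,10,11,12,13,14,15} = 0⊕0⊕1⊕0⊕1⊕1⊕1 = 0
Parity bits p1,p2,p4,p8 = 0110

0110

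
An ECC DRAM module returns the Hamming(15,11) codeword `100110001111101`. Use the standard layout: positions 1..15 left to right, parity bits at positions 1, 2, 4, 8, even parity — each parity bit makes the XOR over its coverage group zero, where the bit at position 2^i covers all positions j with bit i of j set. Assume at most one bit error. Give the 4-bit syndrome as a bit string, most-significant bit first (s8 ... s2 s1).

0110

s1: b1⊕b3⊕b5⊕b7⊕b9⊕b11⊕b13⊕b15 = 1⊕0⊕1⊕0⊕1⊕1⊕1⊕1 = 0
s2: b2⊕b3⊕b6⊕b7⊕b10⊕b11⊕b14⊕b15 = 0⊕0⊕0⊕0⊕1⊕1⊕0⊕1 = 1
s4: b4⊕b5⊕b6⊕b7⊕b12⊕b13⊕b14⊕b15 = 1⊕1⊕0⊕0⊕1⊕1⊕0⊕1 = 1
s8: b8⊕b9⊕b10⊕b11⊕b12⊕b13⊕b14⊕b15 = 0⊕1⊕1⊕1⊕1⊕1⊕0⊕1 = 0
Syndrome (s8...s1) = 0110 → position 6.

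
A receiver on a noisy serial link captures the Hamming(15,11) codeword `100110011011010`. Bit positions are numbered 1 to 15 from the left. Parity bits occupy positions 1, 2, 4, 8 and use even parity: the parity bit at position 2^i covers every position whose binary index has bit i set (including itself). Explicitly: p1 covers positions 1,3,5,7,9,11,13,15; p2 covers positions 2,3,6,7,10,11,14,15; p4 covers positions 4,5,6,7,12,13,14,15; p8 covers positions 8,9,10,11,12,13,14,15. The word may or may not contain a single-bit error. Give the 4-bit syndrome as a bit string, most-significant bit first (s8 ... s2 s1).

s1: b1⊕b3⊕b5⊕b7⊕b9⊕b11⊕b13⊕b15 = 1⊕0⊕1⊕0⊕1⊕1⊕0⊕0 = 0
s2: b2⊕b3⊕b6⊕b7⊕b10⊕b11⊕b14⊕b15 = 0⊕0⊕0⊕0⊕0⊕1⊕1⊕0 = 0
s4: b4⊕b5⊕b6⊕b7⊕b12⊕b13⊕b14⊕b15 = 1⊕1⊕0⊕0⊕1⊕0⊕1⊕0 = 0
s8: b8⊕b9⊕b10⊕b11⊕b12⊕b13⊕b14⊕b15 = 1⊕1⊕0⊕1⊕1⊕0⊕1⊕0 = 1
Syndrome (s8...s1) = 1000 → position 8.

1000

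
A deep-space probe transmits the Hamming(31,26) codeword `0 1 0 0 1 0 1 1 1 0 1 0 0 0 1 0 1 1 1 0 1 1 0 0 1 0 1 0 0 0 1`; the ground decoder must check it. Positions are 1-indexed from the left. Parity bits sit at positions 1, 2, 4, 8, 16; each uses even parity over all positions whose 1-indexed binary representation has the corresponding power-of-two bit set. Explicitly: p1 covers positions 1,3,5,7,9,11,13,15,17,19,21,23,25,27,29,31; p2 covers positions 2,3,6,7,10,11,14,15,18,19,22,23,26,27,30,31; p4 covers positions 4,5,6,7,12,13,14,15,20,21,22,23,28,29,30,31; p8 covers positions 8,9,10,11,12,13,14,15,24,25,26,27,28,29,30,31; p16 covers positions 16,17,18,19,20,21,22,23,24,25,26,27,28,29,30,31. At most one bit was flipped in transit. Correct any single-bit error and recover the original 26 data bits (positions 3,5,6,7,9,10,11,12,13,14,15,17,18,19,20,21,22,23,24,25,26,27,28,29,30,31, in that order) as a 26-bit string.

01011000001111011001010001

s1: b1⊕b3⊕b5⊕b7⊕b9⊕b11⊕b13⊕b15⊕b17⊕b19⊕b21⊕b23⊕b25⊕b27⊕b29⊕b31 = 0⊕0⊕1⊕1⊕1⊕1⊕0⊕1⊕1⊕1⊕1⊕0⊕1⊕1⊕0⊕1 = 1
s2: b2⊕b3⊕b6⊕b7⊕b10⊕b11⊕b14⊕b15⊕b18⊕b19⊕b22⊕b23⊕b26⊕b27⊕b30⊕b31 = 1⊕0⊕0⊕1⊕0⊕1⊕0⊕1⊕1⊕1⊕1⊕0⊕0⊕1⊕0⊕1 = 1
s4: b4⊕b5⊕b6⊕b7⊕b12⊕b13⊕b14⊕b15⊕b20⊕b21⊕b22⊕b23⊕b28⊕b29⊕b30⊕b31 = 0⊕1⊕0⊕1⊕0⊕0⊕0⊕1⊕0⊕1⊕1⊕0⊕0⊕0⊕0⊕1 = 0
s8: b8⊕b9⊕b10⊕b11⊕b12⊕b13⊕b14⊕b15⊕b24⊕b25⊕b26⊕b27⊕b28⊕b29⊕b30⊕b31 = 1⊕1⊕0⊕1⊕0⊕0⊕0⊕1⊕0⊕1⊕0⊕1⊕0⊕0⊕0⊕1 = 1
s16: b16⊕b17⊕b18⊕b19⊕b20⊕b21⊕b22⊕b23⊕b24⊕b25⊕b26⊕b27⊕b28⊕b29⊕b30⊕b31 = 0⊕1⊕1⊕1⊕0⊕1⊕1⊕0⊕0⊕1⊕0⊕1⊕0⊕0⊕0⊕1 = 0
Syndrome (s16...s1) = 01011 → position 11.
Flip bit 11: corrected codeword = 0100101110000010111011001010001
Data bits at positions 3,5,6,7,9,10,11,12,13,14,15,17,18,19,20,21,22,23,24,25,26,27,28,29,30,31: 01011000001111011001010001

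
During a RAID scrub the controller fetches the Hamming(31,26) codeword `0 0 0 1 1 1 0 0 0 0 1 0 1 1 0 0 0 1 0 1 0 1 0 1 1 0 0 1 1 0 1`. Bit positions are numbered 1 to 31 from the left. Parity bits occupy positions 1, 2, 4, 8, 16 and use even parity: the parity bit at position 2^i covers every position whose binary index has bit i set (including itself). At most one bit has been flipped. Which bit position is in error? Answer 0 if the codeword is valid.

s1: b1⊕b3⊕b5⊕b7⊕b9⊕b11⊕b13⊕b15⊕b17⊕b19⊕b21⊕b23⊕b25⊕b27⊕b29⊕b31 = 0⊕0⊕1⊕0⊕0⊕1⊕1⊕0⊕0⊕0⊕0⊕0⊕1⊕0⊕1⊕1 = 0
s2: b2⊕b3⊕b6⊕b7⊕b10⊕b11⊕b14⊕b15⊕b18⊕b19⊕b22⊕b23⊕b26⊕b27⊕b30⊕b31 = 0⊕0⊕1⊕0⊕0⊕1⊕1⊕0⊕1⊕0⊕1⊕0⊕0⊕0⊕0⊕1 = 0
s4: b4⊕b5⊕b6⊕b7⊕b12⊕b13⊕b14⊕b15⊕b20⊕b21⊕b22⊕b23⊕b28⊕b29⊕b30⊕b31 = 1⊕1⊕1⊕0⊕0⊕1⊕1⊕0⊕1⊕0⊕1⊕0⊕1⊕1⊕0⊕1 = 0
s8: b8⊕b9⊕b10⊕b11⊕b12⊕b13⊕b14⊕b15⊕b24⊕b25⊕b26⊕b27⊕b28⊕b29⊕b30⊕b31 = 0⊕0⊕0⊕1⊕0⊕1⊕1⊕0⊕1⊕1⊕0⊕0⊕1⊕1⊕0⊕1 = 0
s16: b16⊕b17⊕b18⊕b19⊕b20⊕b21⊕b22⊕b23⊕b24⊕b25⊕b26⊕b27⊕b28⊕b29⊕b30⊕b31 = 0⊕0⊕1⊕0⊕1⊕0⊕1⊕0⊕1⊕1⊕0⊕0⊕1⊕1⊕0⊕1 = 0
Syndrome (s16...s1) = 00000 → position 0 (no error).

0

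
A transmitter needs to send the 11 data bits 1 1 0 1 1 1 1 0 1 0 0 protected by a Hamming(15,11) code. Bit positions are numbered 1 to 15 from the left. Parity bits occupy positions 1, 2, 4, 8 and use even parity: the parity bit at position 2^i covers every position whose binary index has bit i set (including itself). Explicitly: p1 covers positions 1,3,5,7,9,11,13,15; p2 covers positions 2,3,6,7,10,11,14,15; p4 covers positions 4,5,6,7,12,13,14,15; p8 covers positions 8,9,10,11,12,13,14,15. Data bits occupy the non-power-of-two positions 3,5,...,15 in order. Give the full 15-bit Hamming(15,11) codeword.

001110101110100

Place data bits at non-power-of-two positions: b3=1, b5=1, b6=0, b7=1, b9=1, b10=1, b11=1, b12=0, b13=1, b14=0, b15=0.
p1 = XOR of data positions {3,5,7,9,11,13,15} = 1⊕1⊕1⊕1⊕1⊕1⊕0 = 0
p2 = XOR of data positions {3,6,7,10,11,14,15} = 1⊕0⊕1⊕1⊕1⊕0⊕0 = 0
p4 = XOR of data positions {5,6,7,12,13,14,15} = 1⊕0⊕1⊕0⊕1⊕0⊕0 = 1
p8 = XOR of data positions {9,10,11,12,13,14,15} = 1⊕1⊕1⊕0⊕1⊕0⊕0 = 0
Codeword b1..b15 = 001110101110100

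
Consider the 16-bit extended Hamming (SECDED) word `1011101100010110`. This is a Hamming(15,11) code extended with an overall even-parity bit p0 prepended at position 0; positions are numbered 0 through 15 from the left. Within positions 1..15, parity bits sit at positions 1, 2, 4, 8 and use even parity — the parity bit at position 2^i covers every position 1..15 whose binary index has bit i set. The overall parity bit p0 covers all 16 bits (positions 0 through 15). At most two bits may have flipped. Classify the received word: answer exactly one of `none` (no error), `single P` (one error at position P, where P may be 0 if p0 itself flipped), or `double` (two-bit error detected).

s1: b1⊕b3⊕b5⊕b7⊕b9⊕b11⊕b13⊕b15 = 0⊕1⊕0⊕1⊕0⊕1⊕1⊕0 = 0
s2: b2⊕b3⊕b6⊕b7⊕b10⊕b11⊕b14⊕b15 = 1⊕1⊕1⊕1⊕0⊕1⊕1⊕0 = 0
s4: b4⊕b5⊕b6⊕b7⊕b12⊕b13⊕b14⊕b15 = 1⊕0⊕1⊕1⊕0⊕1⊕1⊕0 = 1
s8: b8⊕b9⊕b10⊕b11⊕b12⊕b13⊕b14⊕b15 = 0⊕0⊕0⊕1⊕0⊕1⊕1⊕0 = 1
Syndrome (s8...s1) = 1100 → position 12.
Overall parity (XOR of all 16 bits, including p0): 1⊕0⊕1⊕1⊕1⊕0⊕1⊕1⊕0⊕0⊕0⊕1⊕0⊕1⊕1⊕0 = 1
Overall=1, syndrome position=12 → single-bit error at position 12.

single 12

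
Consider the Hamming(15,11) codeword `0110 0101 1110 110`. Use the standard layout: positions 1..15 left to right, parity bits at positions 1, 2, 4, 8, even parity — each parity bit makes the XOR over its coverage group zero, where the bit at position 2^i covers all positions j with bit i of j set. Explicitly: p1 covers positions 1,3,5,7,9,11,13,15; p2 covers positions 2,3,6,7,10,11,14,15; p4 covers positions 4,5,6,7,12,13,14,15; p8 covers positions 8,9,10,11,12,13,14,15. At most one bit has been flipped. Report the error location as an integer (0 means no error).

s1: b1⊕b3⊕b5⊕b7⊕b9⊕b11⊕b13⊕b15 = 0⊕1⊕0⊕0⊕1⊕1⊕1⊕0 = 0
s2: b2⊕b3⊕b6⊕b7⊕b10⊕b11⊕b14⊕b15 = 1⊕1⊕1⊕0⊕1⊕1⊕1⊕0 = 0
s4: b4⊕b5⊕b6⊕b7⊕b12⊕b13⊕b14⊕b15 = 0⊕0⊕1⊕0⊕0⊕1⊕1⊕0 = 1
s8: b8⊕b9⊕b10⊕b11⊕b12⊕b13⊕b14⊕b15 = 1⊕1⊕1⊕1⊕0⊕1⊕1⊕0 = 0
Syndrome (s8...s1) = 0100 → position 4.

4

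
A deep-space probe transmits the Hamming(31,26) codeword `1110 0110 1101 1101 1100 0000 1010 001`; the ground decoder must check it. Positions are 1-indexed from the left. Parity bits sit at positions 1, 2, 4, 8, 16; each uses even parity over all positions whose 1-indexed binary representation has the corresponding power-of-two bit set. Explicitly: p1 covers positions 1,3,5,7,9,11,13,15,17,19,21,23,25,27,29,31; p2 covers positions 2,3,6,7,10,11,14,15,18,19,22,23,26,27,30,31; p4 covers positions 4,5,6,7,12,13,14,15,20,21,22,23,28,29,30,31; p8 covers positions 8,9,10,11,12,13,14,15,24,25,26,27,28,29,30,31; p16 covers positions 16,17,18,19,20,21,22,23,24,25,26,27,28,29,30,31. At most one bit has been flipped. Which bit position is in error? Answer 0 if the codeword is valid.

s1: b1⊕b3⊕b5⊕b7⊕b9⊕b11⊕b13⊕b15⊕b17⊕b19⊕b21⊕b23⊕b25⊕b27⊕b29⊕b31 = 1⊕1⊕0⊕1⊕1⊕0⊕1⊕0⊕1⊕0⊕0⊕0⊕1⊕1⊕0⊕1 = 1
s2: b2⊕b3⊕b6⊕b7⊕b10⊕b11⊕b14⊕b15⊕b18⊕b19⊕b22⊕b23⊕b26⊕b27⊕b30⊕b31 = 1⊕1⊕1⊕1⊕1⊕0⊕1⊕0⊕1⊕0⊕0⊕0⊕0⊕1⊕0⊕1 = 1
s4: b4⊕b5⊕b6⊕b7⊕b12⊕b13⊕b14⊕b15⊕b20⊕b21⊕b22⊕b23⊕b28⊕b29⊕b30⊕b31 = 0⊕0⊕1⊕1⊕1⊕1⊕1⊕0⊕0⊕0⊕0⊕0⊕0⊕0⊕0⊕1 = 0
s8: b8⊕b9⊕b10⊕b11⊕b12⊕b13⊕b14⊕b15⊕b24⊕b25⊕b26⊕b27⊕b28⊕b29⊕b30⊕b31 = 0⊕1⊕1⊕0⊕1⊕1⊕1⊕0⊕0⊕1⊕0⊕1⊕0⊕0⊕0⊕1 = 0
s16: b16⊕b17⊕b18⊕b19⊕b20⊕b21⊕b22⊕b23⊕b24⊕b25⊕b26⊕b27⊕b28⊕b29⊕b30⊕b31 = 1⊕1⊕1⊕0⊕0⊕0⊕0⊕0⊕0⊕1⊕0⊕1⊕0⊕0⊕0⊕1 = 0
Syndrome (s16...s1) = 00011 → position 3.

3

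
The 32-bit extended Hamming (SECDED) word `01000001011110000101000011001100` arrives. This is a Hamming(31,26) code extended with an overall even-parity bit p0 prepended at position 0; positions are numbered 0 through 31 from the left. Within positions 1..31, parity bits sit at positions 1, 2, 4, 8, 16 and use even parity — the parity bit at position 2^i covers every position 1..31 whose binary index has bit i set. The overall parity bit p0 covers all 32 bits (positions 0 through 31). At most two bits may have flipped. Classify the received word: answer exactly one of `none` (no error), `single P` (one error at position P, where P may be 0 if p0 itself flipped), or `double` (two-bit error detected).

s1: b1⊕b3⊕b5⊕b7⊕b9⊕b11⊕b13⊕b15⊕b17⊕b19⊕b21⊕b23⊕b25⊕b27⊕b29⊕b31 = 1⊕0⊕0⊕1⊕1⊕1⊕0⊕0⊕1⊕1⊕0⊕0⊕1⊕0⊕1⊕0 = 0
s2: b2⊕b3⊕b6⊕b7⊕b10⊕b11⊕b14⊕b15⊕b18⊕b19⊕b22⊕b23⊕b26⊕b27⊕b30⊕b31 = 0⊕0⊕0⊕1⊕1⊕1⊕0⊕0⊕0⊕1⊕0⊕0⊕0⊕0⊕0⊕0 = 0
s4: b4⊕b5⊕b6⊕b7⊕b12⊕b13⊕b14⊕b15⊕b20⊕b21⊕b22⊕b23⊕b28⊕b29⊕b30⊕b31 = 0⊕0⊕0⊕1⊕1⊕0⊕0⊕0⊕0⊕0⊕0⊕0⊕1⊕1⊕0⊕0 = 0
s8: b8⊕b9⊕b10⊕b11⊕b12⊕b13⊕b14⊕b15⊕b24⊕b25⊕b26⊕b27⊕b28⊕b29⊕b30⊕b31 = 0⊕1⊕1⊕1⊕1⊕0⊕0⊕0⊕1⊕1⊕0⊕0⊕1⊕1⊕0⊕0 = 0
s16: b16⊕b17⊕b18⊕b19⊕b20⊕b21⊕b22⊕b23⊕b24⊕b25⊕b26⊕b27⊕b28⊕b29⊕b30⊕b31 = 0⊕1⊕0⊕1⊕0⊕0⊕0⊕0⊕1⊕1⊕0⊕0⊕1⊕1⊕0⊕0 = 0
Syndrome (s16...s1) = 00000 → position 0 (no error).
Overall parity (XOR of all 32 bits, including p0): 0⊕1⊕0⊕0⊕0⊕0⊕0⊕1⊕0⊕1⊕1⊕1⊕1⊕0⊕0⊕0⊕0⊕1⊕0⊕1⊕0⊕0⊕0⊕0⊕1⊕1⊕0⊕0⊕1⊕1⊕0⊕0 = 0
Overall=0, syndrome position=0 → no error.

none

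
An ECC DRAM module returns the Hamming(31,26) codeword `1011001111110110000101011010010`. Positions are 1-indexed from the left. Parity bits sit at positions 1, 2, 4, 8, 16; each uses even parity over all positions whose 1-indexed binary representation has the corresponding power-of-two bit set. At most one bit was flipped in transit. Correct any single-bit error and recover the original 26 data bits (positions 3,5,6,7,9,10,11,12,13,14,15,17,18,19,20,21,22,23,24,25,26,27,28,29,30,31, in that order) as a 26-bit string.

s1: b1⊕b3⊕b5⊕b7⊕b9⊕b11⊕b13⊕b15⊕b17⊕b19⊕b21⊕b23⊕b25⊕b27⊕b29⊕b31 = 1⊕1⊕0⊕1⊕1⊕1⊕0⊕1⊕0⊕0⊕0⊕0⊕1⊕1⊕0⊕0 = 0
s2: b2⊕b3⊕b6⊕b7⊕b10⊕b11⊕b14⊕b15⊕b18⊕b19⊕b22⊕b23⊕b26⊕b27⊕b30⊕b31 = 0⊕1⊕0⊕1⊕1⊕1⊕1⊕1⊕0⊕0⊕1⊕0⊕0⊕1⊕1⊕0 = 1
s4: b4⊕b5⊕b6⊕b7⊕b12⊕b13⊕b14⊕b15⊕b20⊕b21⊕b22⊕b23⊕b28⊕b29⊕b30⊕b31 = 1⊕0⊕0⊕1⊕1⊕0⊕1⊕1⊕1⊕0⊕1⊕0⊕0⊕0⊕1⊕0 = 0
s8: b8⊕b9⊕b10⊕b11⊕b12⊕b13⊕b14⊕b15⊕b24⊕b25⊕b26⊕b27⊕b28⊕b29⊕b30⊕b31 = 1⊕1⊕1⊕1⊕1⊕0⊕1⊕1⊕1⊕1⊕0⊕1⊕0⊕0⊕1⊕0 = 1
s16: b16⊕b17⊕b18⊕b19⊕b20⊕b21⊕b22⊕b23⊕b24⊕b25⊕b26⊕b27⊕b28⊕b29⊕b30⊕b31 = 0⊕0⊕0⊕0⊕1⊕0⊕1⊕0⊕1⊕1⊕0⊕1⊕0⊕0⊕1⊕0 = 0
Syndrome (s16...s1) = 01010 → position 10.
Flip bit 10: corrected codeword = 1011001110110110000101011010010
Data bits at positions 3,5,6,7,9,10,11,12,13,14,15,17,18,19,20,21,22,23,24,25,26,27,28,29,30,31: 10011011011000101011010010

10011011011000101011010010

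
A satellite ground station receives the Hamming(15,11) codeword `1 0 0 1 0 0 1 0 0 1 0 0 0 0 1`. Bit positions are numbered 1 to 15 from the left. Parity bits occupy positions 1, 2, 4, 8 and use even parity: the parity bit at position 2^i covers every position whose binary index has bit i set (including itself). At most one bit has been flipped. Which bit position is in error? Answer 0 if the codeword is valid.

7

s1: b1⊕b3⊕b5⊕b7⊕b9⊕b11⊕b13⊕b15 = 1⊕0⊕0⊕1⊕0⊕0⊕0⊕1 = 1
s2: b2⊕b3⊕b6⊕b7⊕b10⊕b11⊕b14⊕b15 = 0⊕0⊕0⊕1⊕1⊕0⊕0⊕1 = 1
s4: b4⊕b5⊕b6⊕b7⊕b12⊕b13⊕b14⊕b15 = 1⊕0⊕0⊕1⊕0⊕0⊕0⊕1 = 1
s8: b8⊕b9⊕b10⊕b11⊕b12⊕b13⊕b14⊕b15 = 0⊕0⊕1⊕0⊕0⊕0⊕0⊕1 = 0
Syndrome (s8...s1) = 0111 → position 7.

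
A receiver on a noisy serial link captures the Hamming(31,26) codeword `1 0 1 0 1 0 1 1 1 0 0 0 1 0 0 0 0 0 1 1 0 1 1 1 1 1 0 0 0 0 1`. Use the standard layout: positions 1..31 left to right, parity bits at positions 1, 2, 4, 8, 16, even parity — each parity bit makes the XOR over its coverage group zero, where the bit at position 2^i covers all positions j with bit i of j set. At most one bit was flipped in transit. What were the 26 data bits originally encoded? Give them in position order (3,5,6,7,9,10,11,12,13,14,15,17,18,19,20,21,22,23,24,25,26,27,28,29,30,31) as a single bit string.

11011000110001101111100001

s1: b1⊕b3⊕b5⊕b7⊕b9⊕b11⊕b13⊕b15⊕b17⊕b19⊕b21⊕b23⊕b25⊕b27⊕b29⊕b31 = 1⊕1⊕1⊕1⊕1⊕0⊕1⊕0⊕0⊕1⊕0⊕1⊕1⊕0⊕0⊕1 = 0
s2: b2⊕b3⊕b6⊕b7⊕b10⊕b11⊕b14⊕b15⊕b18⊕b19⊕b22⊕b23⊕b26⊕b27⊕b30⊕b31 = 0⊕1⊕0⊕1⊕0⊕0⊕0⊕0⊕0⊕1⊕1⊕1⊕1⊕0⊕0⊕1 = 1
s4: b4⊕b5⊕b6⊕b7⊕b12⊕b13⊕b14⊕b15⊕b20⊕b21⊕b22⊕b23⊕b28⊕b29⊕b30⊕b31 = 0⊕1⊕0⊕1⊕0⊕1⊕0⊕0⊕1⊕0⊕1⊕1⊕0⊕0⊕0⊕1 = 1
s8: b8⊕b9⊕b10⊕b11⊕b12⊕b13⊕b14⊕b15⊕b24⊕b25⊕b26⊕b27⊕b28⊕b29⊕b30⊕b31 = 1⊕1⊕0⊕0⊕0⊕1⊕0⊕0⊕1⊕1⊕1⊕0⊕0⊕0⊕0⊕1 = 1
s16: b16⊕b17⊕b18⊕b19⊕b20⊕b21⊕b22⊕b23⊕b24⊕b25⊕b26⊕b27⊕b28⊕b29⊕b30⊕b31 = 0⊕0⊕0⊕1⊕1⊕0⊕1⊕1⊕1⊕1⊕1⊕0⊕0⊕0⊕0⊕1 = 0
Syndrome (s16...s1) = 01110 → position 14.
Flip bit 14: corrected codeword = 1010101110001100001101111100001
Data bits at positions 3,5,6,7,9,10,11,12,13,14,15,17,18,19,20,21,22,23,24,25,26,27,28,29,30,31: 11011000110001101111100001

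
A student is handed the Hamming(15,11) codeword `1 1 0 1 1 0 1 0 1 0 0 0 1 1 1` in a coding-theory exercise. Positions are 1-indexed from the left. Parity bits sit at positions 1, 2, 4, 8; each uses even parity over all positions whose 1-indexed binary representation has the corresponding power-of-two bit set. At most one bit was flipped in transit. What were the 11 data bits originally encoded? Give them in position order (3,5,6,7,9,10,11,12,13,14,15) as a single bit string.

01011000111

s1: b1⊕b3⊕b5⊕b7⊕b9⊕b11⊕b13⊕b15 = 1⊕0⊕1⊕1⊕1⊕0⊕1⊕1 = 0
s2: b2⊕b3⊕b6⊕b7⊕b10⊕b11⊕b14⊕b15 = 1⊕0⊕0⊕1⊕0⊕0⊕1⊕1 = 0
s4: b4⊕b5⊕b6⊕b7⊕b12⊕b13⊕b14⊕b15 = 1⊕1⊕0⊕1⊕0⊕1⊕1⊕1 = 0
s8: b8⊕b9⊕b10⊕b11⊕b12⊕b13⊕b14⊕b15 = 0⊕1⊕0⊕0⊕0⊕1⊕1⊕1 = 0
Syndrome (s8...s1) = 0000 → position 0 (no error).
No correction needed.
Data bits at positions 3,5,6,7,9,10,11,12,13,14,15: 01011000111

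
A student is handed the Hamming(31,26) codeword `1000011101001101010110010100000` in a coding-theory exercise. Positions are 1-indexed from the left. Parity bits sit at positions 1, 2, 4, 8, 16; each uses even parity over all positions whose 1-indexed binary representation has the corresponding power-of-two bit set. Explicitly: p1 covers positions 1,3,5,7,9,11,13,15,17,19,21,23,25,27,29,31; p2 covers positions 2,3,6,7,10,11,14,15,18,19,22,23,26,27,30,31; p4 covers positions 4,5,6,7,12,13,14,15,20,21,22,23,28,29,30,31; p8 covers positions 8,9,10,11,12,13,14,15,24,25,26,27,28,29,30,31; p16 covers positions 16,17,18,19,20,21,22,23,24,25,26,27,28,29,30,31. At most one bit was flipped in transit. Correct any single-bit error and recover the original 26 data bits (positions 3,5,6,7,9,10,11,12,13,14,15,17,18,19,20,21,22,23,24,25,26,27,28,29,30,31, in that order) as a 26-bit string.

00110100110010110010100000

s1: b1⊕b3⊕b5⊕b7⊕b9⊕b11⊕b13⊕b15⊕b17⊕b19⊕b21⊕b23⊕b25⊕b27⊕b29⊕b31 = 1⊕0⊕0⊕1⊕0⊕0⊕1⊕0⊕0⊕0⊕1⊕0⊕0⊕0⊕0⊕0 = 0
s2: b2⊕b3⊕b6⊕b7⊕b10⊕b11⊕b14⊕b15⊕b18⊕b19⊕b22⊕b23⊕b26⊕b27⊕b30⊕b31 = 0⊕0⊕1⊕1⊕1⊕0⊕1⊕0⊕1⊕0⊕0⊕0⊕1⊕0⊕0⊕0 = 0
s4: b4⊕b5⊕b6⊕b7⊕b12⊕b13⊕b14⊕b15⊕b20⊕b21⊕b22⊕b23⊕b28⊕b29⊕b30⊕b31 = 0⊕0⊕1⊕1⊕0⊕1⊕1⊕0⊕1⊕1⊕0⊕0⊕0⊕0⊕0⊕0 = 0
s8: b8⊕b9⊕b10⊕b11⊕b12⊕b13⊕b14⊕b15⊕b24⊕b25⊕b26⊕b27⊕b28⊕b29⊕b30⊕b31 = 1⊕0⊕1⊕0⊕0⊕1⊕1⊕0⊕1⊕0⊕1⊕0⊕0⊕0⊕0⊕0 = 0
s16: b16⊕b17⊕b18⊕b19⊕b20⊕b21⊕b22⊕b23⊕b24⊕b25⊕b26⊕b27⊕b28⊕b29⊕b30⊕b31 = 1⊕0⊕1⊕0⊕1⊕1⊕0⊕0⊕1⊕0⊕1⊕0⊕0⊕0⊕0⊕0 = 0
Syndrome (s16...s1) = 00000 → position 0 (no error).
No correction needed.
Data bits at positions 3,5,6,7,9,10,11,12,13,14,15,17,18,19,20,21,22,23,24,25,26,27,28,29,30,31: 00110100110010110010100000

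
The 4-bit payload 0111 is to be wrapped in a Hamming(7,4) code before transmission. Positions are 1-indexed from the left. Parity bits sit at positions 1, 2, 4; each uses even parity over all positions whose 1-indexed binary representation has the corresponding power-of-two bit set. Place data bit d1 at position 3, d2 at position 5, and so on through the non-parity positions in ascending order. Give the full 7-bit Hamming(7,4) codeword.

0001111

Place data bits at non-power-of-two positions: b3=0, b5=1, b6=1, b7=1.
p1 = XOR of data positions {3,5,7} = 0⊕1⊕1 = 0
p2 = XOR of data positions {3,6,7} = 0⊕1⊕1 = 0
p4 = XOR of data positions {5,6,7} = 1⊕1⊕1 = 1
Codeword b1..b7 = 0001111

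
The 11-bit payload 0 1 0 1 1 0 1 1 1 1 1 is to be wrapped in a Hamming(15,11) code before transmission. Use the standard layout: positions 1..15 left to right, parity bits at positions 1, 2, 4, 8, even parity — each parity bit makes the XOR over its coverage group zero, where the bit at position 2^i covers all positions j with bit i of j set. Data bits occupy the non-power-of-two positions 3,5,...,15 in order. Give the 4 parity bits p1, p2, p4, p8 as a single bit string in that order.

0000

Place data bits at non-power-of-two positions: b3=0, b5=1, b6=0, b7=1, b9=1, b10=0, b11=1, b12=1, b13=1, b14=1, b15=1.
p1 = XOR of data positions {3,5,7,9,11,13,15} = 0⊕1⊕1⊕1⊕1⊕1⊕1 = 0
p2 = XOR of data positions {3,6,7,10,11,14,15} = 0⊕0⊕1⊕0⊕1⊕1⊕1 = 0
p4 = XOR of data positions {5,6,7,12,13,14,15} = 1⊕0⊕1⊕1⊕1⊕1⊕1 = 0
p8 = XOR of data positions {9,10,11,12,13,14,15} = 1⊕0⊕1⊕1⊕1⊕1⊕1 = 0
Parity bits p1,p2,p4,p8 = 0000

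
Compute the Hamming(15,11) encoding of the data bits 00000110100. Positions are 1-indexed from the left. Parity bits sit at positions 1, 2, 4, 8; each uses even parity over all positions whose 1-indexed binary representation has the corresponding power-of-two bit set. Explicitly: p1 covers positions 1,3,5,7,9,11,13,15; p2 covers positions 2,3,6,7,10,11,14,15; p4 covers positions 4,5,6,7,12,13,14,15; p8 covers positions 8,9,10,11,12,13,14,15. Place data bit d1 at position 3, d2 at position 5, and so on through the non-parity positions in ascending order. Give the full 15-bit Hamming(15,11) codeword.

000100010110100

Place data bits at non-power-of-two positions: b3=0, b5=0, b6=0, b7=0, b9=0, b10=1, b11=1, b12=0, b13=1, b14=0, b15=0.
p1 = XOR of data positions {3,5,7,9,11,13,15} = 0⊕0⊕0⊕0⊕1⊕1⊕0 = 0
p2 = XOR of data positions {3,6,7,10,11,14,15} = 0⊕0⊕0⊕1⊕1⊕0⊕0 = 0
p4 = XOR of data positions {5,6,7,12,13,14,15} = 0⊕0⊕0⊕0⊕1⊕0⊕0 = 1
p8 = XOR of data positions {9,10,11,12,13,14,15} = 0⊕1⊕1⊕0⊕1⊕0⊕0 = 1
Codeword b1..b15 = 000100010110100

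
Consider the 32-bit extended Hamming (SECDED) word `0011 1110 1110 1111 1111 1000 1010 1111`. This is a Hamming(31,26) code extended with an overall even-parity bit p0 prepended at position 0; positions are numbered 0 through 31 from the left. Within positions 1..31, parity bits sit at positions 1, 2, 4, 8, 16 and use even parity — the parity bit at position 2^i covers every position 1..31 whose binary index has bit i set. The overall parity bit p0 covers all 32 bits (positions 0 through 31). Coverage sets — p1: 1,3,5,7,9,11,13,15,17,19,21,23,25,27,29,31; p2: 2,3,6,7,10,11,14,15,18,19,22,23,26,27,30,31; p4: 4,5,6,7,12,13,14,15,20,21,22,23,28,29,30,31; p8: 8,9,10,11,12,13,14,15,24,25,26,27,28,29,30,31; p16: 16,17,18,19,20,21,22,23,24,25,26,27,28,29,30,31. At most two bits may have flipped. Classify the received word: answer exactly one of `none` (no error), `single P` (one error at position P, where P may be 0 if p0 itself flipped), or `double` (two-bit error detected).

single 27

s1: b1⊕b3⊕b5⊕b7⊕b9⊕b11⊕b13⊕b15⊕b17⊕b19⊕b21⊕b23⊕b25⊕b27⊕b29⊕b31 = 0⊕1⊕1⊕0⊕1⊕0⊕1⊕1⊕1⊕1⊕0⊕0⊕0⊕0⊕1⊕1 = 1
s2: b2⊕b3⊕b6⊕b7⊕b10⊕b11⊕b14⊕b15⊕b18⊕b19⊕b22⊕b23⊕b26⊕b27⊕b30⊕b31 = 1⊕1⊕1⊕0⊕1⊕0⊕1⊕1⊕1⊕1⊕0⊕0⊕1⊕0⊕1⊕1 = 1
s4: b4⊕b5⊕b6⊕b7⊕b12⊕b13⊕b14⊕b15⊕b20⊕b21⊕b22⊕b23⊕b28⊕b29⊕b30⊕b31 = 1⊕1⊕1⊕0⊕1⊕1⊕1⊕1⊕1⊕0⊕0⊕0⊕1⊕1⊕1⊕1 = 0
s8: b8⊕b9⊕b10⊕b11⊕b12⊕b13⊕b14⊕b15⊕b24⊕b25⊕b26⊕b27⊕b28⊕b29⊕b30⊕b31 = 1⊕1⊕1⊕0⊕1⊕1⊕1⊕1⊕1⊕0⊕1⊕0⊕1⊕1⊕1⊕1 = 1
s16: b16⊕b17⊕b18⊕b19⊕b20⊕b21⊕b22⊕b23⊕b24⊕b25⊕b26⊕b27⊕b28⊕b29⊕b30⊕b31 = 1⊕1⊕1⊕1⊕1⊕0⊕0⊕0⊕1⊕0⊕1⊕0⊕1⊕1⊕1⊕1 = 1
Syndrome (s16...s1) = 11011 → position 27.
Overall parity (XOR of all 32 bits, including p0): 0⊕0⊕1⊕1⊕1⊕1⊕1⊕0⊕1⊕1⊕1⊕0⊕1⊕1⊕1⊕1⊕1⊕1⊕1⊕1⊕1⊕0⊕0⊕0⊕1⊕0⊕1⊕0⊕1⊕1⊕1⊕1 = 1
Overall=1, syndrome position=27 → single-bit error at position 27.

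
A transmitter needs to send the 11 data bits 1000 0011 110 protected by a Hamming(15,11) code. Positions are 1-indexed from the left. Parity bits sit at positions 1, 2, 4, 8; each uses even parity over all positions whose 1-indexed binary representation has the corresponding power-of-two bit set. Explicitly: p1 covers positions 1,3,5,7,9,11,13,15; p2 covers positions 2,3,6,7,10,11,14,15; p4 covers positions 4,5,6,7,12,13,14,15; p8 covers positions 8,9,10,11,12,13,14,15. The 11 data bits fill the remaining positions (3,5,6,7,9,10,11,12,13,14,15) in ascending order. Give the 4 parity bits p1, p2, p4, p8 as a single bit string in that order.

Place data bits at non-power-of-two positions: b3=1, b5=0, b6=0, b7=0, b9=0, b10=0, b11=1, b12=1, b13=1, b14=1, b15=0.
p1 = XOR of data positions {3,5,7,9,11,13,15} = 1⊕0⊕0⊕0⊕1⊕1⊕0 = 1
p2 = XOR of data positions {3,6,7,10,11,14,15} = 1⊕0⊕0⊕0⊕1⊕1⊕0 = 1
p4 = XOR of data positions {5,6,7,12,13,14,15} = 0⊕0⊕0⊕1⊕1⊕1⊕0 = 1
p8 = XOR of data positions {9,10,11,12,13,14,15} = 0⊕0⊕1⊕1⊕1⊕1⊕0 = 0
Parity bits p1,p2,p4,p8 = 1110

1110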